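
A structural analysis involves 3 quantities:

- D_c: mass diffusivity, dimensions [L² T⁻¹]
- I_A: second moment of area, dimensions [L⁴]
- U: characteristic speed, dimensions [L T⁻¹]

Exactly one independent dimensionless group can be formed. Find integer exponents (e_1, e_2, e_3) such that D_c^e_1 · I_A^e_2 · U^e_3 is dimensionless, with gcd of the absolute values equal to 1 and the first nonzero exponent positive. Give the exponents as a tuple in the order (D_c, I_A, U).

(4, -1, -4)

L: e_1·(2) + e_2·(4) + e_3·(1) = 0
T: e_1·(-1) + e_2·(0) + e_3·(-1) = 0
Solving this homogeneous linear system for the smallest-integer solution (first nonzero entry positive) gives (4, -1, -4).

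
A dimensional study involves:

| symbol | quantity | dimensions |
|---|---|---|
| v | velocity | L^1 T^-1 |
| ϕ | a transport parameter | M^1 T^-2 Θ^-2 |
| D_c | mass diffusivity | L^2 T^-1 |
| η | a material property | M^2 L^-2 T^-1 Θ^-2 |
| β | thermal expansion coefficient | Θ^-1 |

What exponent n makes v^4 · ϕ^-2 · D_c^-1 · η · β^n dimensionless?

Balance the Θ exponent: (-1)·n from β, plus 4·(0) − 2·(-2) − (0) + (-2) = 2 from the rest, must sum to zero.
−n + 2 = 0, so n = 2.

2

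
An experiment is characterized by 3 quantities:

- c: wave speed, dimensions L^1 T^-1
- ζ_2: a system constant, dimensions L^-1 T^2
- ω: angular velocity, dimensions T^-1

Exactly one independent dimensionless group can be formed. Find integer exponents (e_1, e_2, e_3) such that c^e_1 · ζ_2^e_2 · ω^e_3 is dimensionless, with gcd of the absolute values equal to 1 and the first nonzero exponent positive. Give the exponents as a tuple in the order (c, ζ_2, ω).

L: e_1·(1) + e_2·(-1) + e_3·(0) = 0
T: e_1·(-1) + e_2·(2) + e_3·(-1) = 0
Solving this homogeneous linear system for the smallest-integer solution (first nonzero entry positive) gives (1, 1, 1).

(1, 1, 1)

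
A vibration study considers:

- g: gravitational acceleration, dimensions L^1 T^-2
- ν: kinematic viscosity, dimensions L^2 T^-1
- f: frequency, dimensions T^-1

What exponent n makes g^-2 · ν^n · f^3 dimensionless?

Balance the L exponent: (2)·n from ν, plus −2·(1) + 3·(0) = -2 from the rest, must sum to zero.
2n − 2 = 0, so n = 1.

1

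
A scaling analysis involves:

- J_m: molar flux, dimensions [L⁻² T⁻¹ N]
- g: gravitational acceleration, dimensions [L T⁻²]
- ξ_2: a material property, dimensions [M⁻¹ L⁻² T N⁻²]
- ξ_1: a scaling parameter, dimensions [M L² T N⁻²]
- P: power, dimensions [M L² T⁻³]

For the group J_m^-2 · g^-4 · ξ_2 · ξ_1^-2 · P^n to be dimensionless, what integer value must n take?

3

Balance the M exponent: (1)·n from P, plus −2·(0) − 4·(0) + (-1) − 2·(1) = -3 from the rest, must sum to zero.
n − 3 = 0, so n = 3.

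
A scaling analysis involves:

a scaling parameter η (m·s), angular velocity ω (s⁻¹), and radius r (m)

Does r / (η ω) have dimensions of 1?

yes

Sum the exponent of each base dimension across the product:
  M: −[η]_M − [ω]_M + [r]_M = −(0) − (0) + (0) = 0
  L: −[η]_L − [ω]_L + [r]_L = −(1) − (0) + (1) = 0
  T: −[η]_T − [ω]_T + [r]_T = −(1) − (-1) + (0) = 0
All base exponents vanish — dimensionless.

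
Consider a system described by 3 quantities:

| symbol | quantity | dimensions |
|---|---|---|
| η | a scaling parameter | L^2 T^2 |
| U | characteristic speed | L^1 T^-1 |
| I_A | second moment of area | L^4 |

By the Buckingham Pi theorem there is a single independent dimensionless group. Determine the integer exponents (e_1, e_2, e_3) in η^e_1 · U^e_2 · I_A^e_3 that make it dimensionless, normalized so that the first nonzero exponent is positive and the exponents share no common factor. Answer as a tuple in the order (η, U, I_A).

L: e_1·(2) + e_2·(1) + e_3·(4) = 0
T: e_1·(2) + e_2·(-1) + e_3·(0) = 0
Solving this homogeneous linear system for the smallest-integer solution (first nonzero entry positive) gives (1, 2, -1).

(1, 2, -1)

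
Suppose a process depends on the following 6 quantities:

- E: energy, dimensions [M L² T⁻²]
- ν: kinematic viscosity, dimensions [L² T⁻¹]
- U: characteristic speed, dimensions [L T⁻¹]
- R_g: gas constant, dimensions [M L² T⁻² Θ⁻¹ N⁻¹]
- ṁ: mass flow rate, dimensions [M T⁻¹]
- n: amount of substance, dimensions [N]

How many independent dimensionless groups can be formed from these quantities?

1

There are 6 variables and 5 base dimensions (M, L, T, Θ, N).
The dimension matrix has rank 5.
Independent dimensionless groups: 6 − 5 = 1.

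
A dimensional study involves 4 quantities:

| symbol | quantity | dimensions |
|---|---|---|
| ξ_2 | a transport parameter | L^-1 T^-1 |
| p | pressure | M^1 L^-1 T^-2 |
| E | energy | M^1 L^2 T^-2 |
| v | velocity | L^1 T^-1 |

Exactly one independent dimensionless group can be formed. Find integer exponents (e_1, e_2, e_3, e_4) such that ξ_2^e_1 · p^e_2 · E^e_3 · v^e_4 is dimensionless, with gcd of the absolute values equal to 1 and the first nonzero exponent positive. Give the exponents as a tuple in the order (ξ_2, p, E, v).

(3, -2, 2, -3)

M: e_1·(0) + e_2·(1) + e_3·(1) + e_4·(0) = 0
L: e_1·(-1) + e_2·(-1) + e_3·(2) + e_4·(1) = 0
T: e_1·(-1) + e_2·(-2) + e_3·(-2) + e_4·(-1) = 0
Solving this homogeneous linear system for the smallest-integer solution (first nonzero entry positive) gives (3, -2, 2, -3).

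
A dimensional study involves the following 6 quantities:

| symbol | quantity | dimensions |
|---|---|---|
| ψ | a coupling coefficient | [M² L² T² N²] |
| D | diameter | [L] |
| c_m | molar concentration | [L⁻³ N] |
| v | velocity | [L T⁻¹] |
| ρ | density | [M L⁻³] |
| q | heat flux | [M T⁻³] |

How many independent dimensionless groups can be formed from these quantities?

There are 6 variables and 4 base dimensions (M, L, T, N).
The dimension matrix has rank 4.
Independent dimensionless groups: 6 − 4 = 2.

2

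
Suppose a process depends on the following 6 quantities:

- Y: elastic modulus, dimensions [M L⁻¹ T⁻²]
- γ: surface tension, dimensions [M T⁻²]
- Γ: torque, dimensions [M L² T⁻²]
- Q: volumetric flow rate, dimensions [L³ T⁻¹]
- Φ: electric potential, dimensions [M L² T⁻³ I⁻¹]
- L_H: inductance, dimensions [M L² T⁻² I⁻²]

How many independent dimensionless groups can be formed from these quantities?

There are 6 variables and 4 base dimensions (M, L, T, I).
The dimension matrix has rank 4.
Independent dimensionless groups: 6 − 4 = 2.

2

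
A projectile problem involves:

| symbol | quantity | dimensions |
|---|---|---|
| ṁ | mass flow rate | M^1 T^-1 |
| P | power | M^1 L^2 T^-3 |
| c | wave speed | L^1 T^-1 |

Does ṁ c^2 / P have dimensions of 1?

Sum the exponent of each base dimension across the product:
  M: [ṁ]_M − [P]_M + 2·[c]_M = (1) − (1) + 2·(0) = 0
  L: [ṁ]_L − [P]_L + 2·[c]_L = (0) − (2) + 2·(1) = 0
  T: [ṁ]_T − [P]_T + 2·[c]_T = (-1) − (-3) + 2·(-1) = 0
All base exponents vanish — dimensionless.

yes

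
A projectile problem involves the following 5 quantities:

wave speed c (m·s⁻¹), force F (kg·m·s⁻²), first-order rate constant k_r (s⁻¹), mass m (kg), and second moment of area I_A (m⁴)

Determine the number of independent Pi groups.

There are 5 variables and 3 base dimensions (M, L, T).
The dimension matrix has rank 3.
Independent dimensionless groups: 5 − 3 = 2.

2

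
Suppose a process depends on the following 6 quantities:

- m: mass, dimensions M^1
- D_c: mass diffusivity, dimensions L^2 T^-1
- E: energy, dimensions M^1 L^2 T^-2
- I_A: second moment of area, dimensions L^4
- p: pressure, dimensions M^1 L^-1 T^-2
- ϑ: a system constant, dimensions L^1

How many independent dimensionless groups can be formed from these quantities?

There are 6 variables and 3 base dimensions (M, L, T).
The dimension matrix has rank 3.
Independent dimensionless groups: 6 − 3 = 3.

3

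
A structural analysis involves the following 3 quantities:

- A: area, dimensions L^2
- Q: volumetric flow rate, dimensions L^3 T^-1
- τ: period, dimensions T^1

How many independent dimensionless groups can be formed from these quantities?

There are 3 variables and 2 base dimensions (L, T).
The dimension matrix has rank 2.
Independent dimensionless groups: 3 − 2 = 1.

1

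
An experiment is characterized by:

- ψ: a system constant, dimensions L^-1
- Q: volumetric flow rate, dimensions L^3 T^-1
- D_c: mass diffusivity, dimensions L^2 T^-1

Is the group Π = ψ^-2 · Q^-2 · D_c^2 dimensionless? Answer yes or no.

yes

Sum the exponent of each base dimension across the product:
  L: −2·[ψ]_L − 2·[Q]_L + 2·[D_c]_L = −2·(-1) − 2·(3) + 2·(2) = 0
  T: −2·[ψ]_T − 2·[Q]_T + 2·[D_c]_T = −2·(0) − 2·(-1) + 2·(-1) = 0
All base exponents vanish — dimensionless.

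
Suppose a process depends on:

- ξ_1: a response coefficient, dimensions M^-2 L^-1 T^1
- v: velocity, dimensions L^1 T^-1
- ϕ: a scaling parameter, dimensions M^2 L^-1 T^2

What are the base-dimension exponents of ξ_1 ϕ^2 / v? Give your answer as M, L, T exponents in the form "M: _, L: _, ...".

Collect each base-dimension exponent across the product:
  M: (-2) − (0) + 2·(2) = 2
  L: (-1) − (1) + 2·(-1) = -4
  T: (1) − (-1) + 2·(2) = 6
So the dimensions are [M² L⁻⁴ T⁶].

M: 2, L: -4, T: 6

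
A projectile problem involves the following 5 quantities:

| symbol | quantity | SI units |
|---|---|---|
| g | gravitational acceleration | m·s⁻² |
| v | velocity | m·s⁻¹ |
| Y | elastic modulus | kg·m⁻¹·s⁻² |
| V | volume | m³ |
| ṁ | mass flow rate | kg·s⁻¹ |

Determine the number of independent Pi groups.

2

There are 5 variables and 3 base dimensions (M, L, T).
The dimension matrix has rank 3.
Independent dimensionless groups: 5 − 3 = 2.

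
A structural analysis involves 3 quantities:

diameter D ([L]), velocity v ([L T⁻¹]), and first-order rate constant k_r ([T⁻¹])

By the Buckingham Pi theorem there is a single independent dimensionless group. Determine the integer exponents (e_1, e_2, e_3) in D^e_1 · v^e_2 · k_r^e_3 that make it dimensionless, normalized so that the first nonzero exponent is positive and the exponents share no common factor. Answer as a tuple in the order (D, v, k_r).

L: e_1·(1) + e_2·(1) + e_3·(0) = 0
T: e_1·(0) + e_2·(-1) + e_3·(-1) = 0
Solving this homogeneous linear system for the smallest-integer solution (first nonzero entry positive) gives (1, -1, 1).

(1, -1, 1)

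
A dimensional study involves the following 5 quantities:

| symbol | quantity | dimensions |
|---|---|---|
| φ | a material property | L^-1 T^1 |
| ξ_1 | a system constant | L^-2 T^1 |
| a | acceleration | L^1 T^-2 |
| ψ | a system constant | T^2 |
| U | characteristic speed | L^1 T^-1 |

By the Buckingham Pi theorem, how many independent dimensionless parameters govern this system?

3

There are 5 variables and 2 base dimensions (L, T).
The dimension matrix has rank 2.
Independent dimensionless groups: 5 − 2 = 3.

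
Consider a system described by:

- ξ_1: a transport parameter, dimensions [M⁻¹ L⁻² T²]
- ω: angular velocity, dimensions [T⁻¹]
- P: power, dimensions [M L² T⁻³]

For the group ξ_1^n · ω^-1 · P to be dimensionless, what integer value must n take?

Balance the M exponent: (-1)·n from ξ_1, plus −(0) + (1) = 1 from the rest, must sum to zero.
−n + 1 = 0, so n = 1.

1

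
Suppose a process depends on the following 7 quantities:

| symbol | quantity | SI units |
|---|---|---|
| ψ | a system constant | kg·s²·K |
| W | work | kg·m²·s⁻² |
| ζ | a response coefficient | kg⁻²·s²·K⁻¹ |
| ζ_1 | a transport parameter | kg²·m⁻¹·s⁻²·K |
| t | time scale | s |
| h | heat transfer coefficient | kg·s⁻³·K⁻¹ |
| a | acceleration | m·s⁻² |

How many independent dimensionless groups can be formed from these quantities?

There are 7 variables and 4 base dimensions (M, L, T, Θ).
The dimension matrix has rank 4.
Independent dimensionless groups: 7 − 4 = 3.

3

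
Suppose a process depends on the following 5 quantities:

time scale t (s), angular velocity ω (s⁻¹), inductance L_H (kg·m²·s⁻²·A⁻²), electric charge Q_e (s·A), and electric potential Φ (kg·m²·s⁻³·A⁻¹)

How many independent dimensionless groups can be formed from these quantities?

2

There are 5 variables and 4 base dimensions (M, L, T, I).
The dimension matrix has rank 3 (less than 4: the dimension vectors are linearly dependent).
Independent dimensionless groups: 5 − 3 = 2.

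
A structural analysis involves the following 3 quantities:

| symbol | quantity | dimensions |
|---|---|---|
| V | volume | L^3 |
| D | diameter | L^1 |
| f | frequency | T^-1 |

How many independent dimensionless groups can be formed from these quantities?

1

There are 3 variables and 2 base dimensions (L, T).
The dimension matrix has rank 2.
Independent dimensionless groups: 3 − 2 = 1.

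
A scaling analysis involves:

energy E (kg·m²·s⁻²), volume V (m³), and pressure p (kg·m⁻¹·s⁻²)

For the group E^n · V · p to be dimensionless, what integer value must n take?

-1

Balance the M exponent: (1)·n from E, plus (0) + (1) = 1 from the rest, must sum to zero.
n + 1 = 0, so n = -1.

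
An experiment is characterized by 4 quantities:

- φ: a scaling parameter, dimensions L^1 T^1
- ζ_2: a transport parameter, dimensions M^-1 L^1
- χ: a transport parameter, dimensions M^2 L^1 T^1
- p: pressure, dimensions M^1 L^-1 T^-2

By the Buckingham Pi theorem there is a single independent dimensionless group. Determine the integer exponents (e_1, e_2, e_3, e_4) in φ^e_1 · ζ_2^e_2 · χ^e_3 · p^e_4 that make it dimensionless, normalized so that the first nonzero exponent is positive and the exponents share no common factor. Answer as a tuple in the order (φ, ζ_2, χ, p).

(3, -1, -1, 1)

M: e_1·(0) + e_2·(-1) + e_3·(2) + e_4·(1) = 0
L: e_1·(1) + e_2·(1) + e_3·(1) + e_4·(-1) = 0
T: e_1·(1) + e_2·(0) + e_3·(1) + e_4·(-2) = 0
Solving this homogeneous linear system for the smallest-integer solution (first nonzero entry positive) gives (3, -1, -1, 1).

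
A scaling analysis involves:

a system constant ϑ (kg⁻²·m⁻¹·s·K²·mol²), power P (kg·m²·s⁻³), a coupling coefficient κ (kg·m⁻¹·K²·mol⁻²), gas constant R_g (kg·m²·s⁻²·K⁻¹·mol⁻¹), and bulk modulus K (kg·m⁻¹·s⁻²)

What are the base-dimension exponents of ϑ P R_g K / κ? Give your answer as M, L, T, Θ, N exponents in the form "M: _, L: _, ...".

M: 0, L: 3, T: -6, Θ: -1, N: 3

Collect each base-dimension exponent across the product:
  M: (-2) + (1) − (1) + (1) + (1) = 0
  L: (-1) + (2) − (-1) + (2) + (-1) = 3
  T: (1) + (-3) − (0) + (-2) + (-2) = -6
  Θ: (2) + (0) − (2) + (-1) + (0) = -1
  N: (2) + (0) − (-2) + (-1) + (0) = 3
So the dimensions are [L³ T⁻⁶ Θ⁻¹ N³].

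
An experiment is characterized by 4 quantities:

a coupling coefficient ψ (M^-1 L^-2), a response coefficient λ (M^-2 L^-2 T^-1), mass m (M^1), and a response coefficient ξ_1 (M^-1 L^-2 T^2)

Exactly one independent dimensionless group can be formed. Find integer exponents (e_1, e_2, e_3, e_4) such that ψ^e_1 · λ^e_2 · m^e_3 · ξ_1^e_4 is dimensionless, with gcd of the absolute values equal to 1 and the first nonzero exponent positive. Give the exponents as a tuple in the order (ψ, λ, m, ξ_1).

M: e_1·(-1) + e_2·(-2) + e_3·(1) + e_4·(-1) = 0
L: e_1·(-2) + e_2·(-2) + e_3·(0) + e_4·(-2) = 0
T: e_1·(0) + e_2·(-1) + e_3·(0) + e_4·(2) = 0
Solving this homogeneous linear system for the smallest-integer solution (first nonzero entry positive) gives (3, -2, -2, -1).

(3, -2, -2, -1)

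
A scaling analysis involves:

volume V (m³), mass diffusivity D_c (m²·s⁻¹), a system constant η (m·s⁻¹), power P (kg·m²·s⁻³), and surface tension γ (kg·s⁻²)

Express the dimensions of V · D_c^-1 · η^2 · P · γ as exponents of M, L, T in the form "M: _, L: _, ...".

Collect each base-dimension exponent across the product:
  M: (0) − (0) + 2·(0) + (1) + (1) = 2
  L: (3) − (2) + 2·(1) + (2) + (0) = 5
  T: (0) − (-1) + 2·(-1) + (-3) + (-2) = -6
So the dimensions are [M² L⁵ T⁻⁶].

M: 2, L: 5, T: -6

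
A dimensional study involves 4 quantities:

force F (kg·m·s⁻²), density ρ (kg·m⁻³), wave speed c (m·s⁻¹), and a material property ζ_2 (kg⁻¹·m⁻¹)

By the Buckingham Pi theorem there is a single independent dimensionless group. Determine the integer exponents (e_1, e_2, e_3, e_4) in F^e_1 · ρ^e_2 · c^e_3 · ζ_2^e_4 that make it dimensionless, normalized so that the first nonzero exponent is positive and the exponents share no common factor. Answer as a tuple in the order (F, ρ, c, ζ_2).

M: e_1·(1) + e_2·(1) + e_3·(0) + e_4·(-1) = 0
L: e_1·(1) + e_2·(-3) + e_3·(1) + e_4·(-1) = 0
T: e_1·(-2) + e_2·(0) + e_3·(-1) + e_4·(0) = 0
Solving this homogeneous linear system for the smallest-integer solution (first nonzero entry positive) gives (2, -1, -4, 1).

(2, -1, -4, 1)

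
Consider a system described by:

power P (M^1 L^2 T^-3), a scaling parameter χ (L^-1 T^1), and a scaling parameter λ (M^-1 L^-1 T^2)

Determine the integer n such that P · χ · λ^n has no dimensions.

1

Balance the M exponent: (-1)·n from λ, plus (1) + (0) = 1 from the rest, must sum to zero.
−n + 1 = 0, so n = 1.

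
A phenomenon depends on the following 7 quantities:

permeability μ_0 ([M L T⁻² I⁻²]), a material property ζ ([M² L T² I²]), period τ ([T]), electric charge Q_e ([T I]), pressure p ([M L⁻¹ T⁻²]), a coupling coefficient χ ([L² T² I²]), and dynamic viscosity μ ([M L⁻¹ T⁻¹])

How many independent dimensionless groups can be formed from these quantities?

There are 7 variables and 4 base dimensions (M, L, T, I).
The dimension matrix has rank 4.
Independent dimensionless groups: 7 − 4 = 3.

3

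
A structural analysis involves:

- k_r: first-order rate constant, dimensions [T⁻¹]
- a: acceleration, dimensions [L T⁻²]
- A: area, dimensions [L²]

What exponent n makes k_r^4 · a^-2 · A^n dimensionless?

Balance the L exponent: (2)·n from A, plus 4·(0) − 2·(1) = -2 from the rest, must sum to zero.
2n − 2 = 0, so n = 1.

1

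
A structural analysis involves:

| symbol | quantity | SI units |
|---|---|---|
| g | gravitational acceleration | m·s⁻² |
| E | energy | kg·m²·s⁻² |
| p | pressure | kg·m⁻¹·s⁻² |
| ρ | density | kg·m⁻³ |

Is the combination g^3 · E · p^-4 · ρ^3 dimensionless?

yes

Sum the exponent of each base dimension across the product:
  M: 3·[g]_M + [E]_M − 4·[p]_M + 3·[ρ]_M = 3·(0) + (1) − 4·(1) + 3·(1) = 0
  L: 3·[g]_L + [E]_L − 4·[p]_L + 3·[ρ]_L = 3·(1) + (2) − 4·(-1) + 3·(-3) = 0
  T: 3·[g]_T + [E]_T − 4·[p]_T + 3·[ρ]_T = 3·(-2) + (-2) − 4·(-2) + 3·(0) = 0
All base exponents vanish — dimensionless.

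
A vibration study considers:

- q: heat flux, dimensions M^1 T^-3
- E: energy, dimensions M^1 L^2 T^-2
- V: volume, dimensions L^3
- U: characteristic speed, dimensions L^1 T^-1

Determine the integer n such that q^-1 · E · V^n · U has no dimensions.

-1

Balance the L exponent: (3)·n from V, plus −(0) + (2) + (1) = 3 from the rest, must sum to zero.
3n + 3 = 0, so n = -1.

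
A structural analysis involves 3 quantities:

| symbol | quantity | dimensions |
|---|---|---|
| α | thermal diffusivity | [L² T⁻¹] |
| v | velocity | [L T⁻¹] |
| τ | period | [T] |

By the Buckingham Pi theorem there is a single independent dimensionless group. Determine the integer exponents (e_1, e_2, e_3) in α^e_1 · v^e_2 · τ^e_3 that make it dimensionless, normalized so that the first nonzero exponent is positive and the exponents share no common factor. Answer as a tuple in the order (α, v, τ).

L: e_1·(2) + e_2·(1) + e_3·(0) = 0
T: e_1·(-1) + e_2·(-1) + e_3·(1) = 0
Solving this homogeneous linear system for the smallest-integer solution (first nonzero entry positive) gives (1, -2, -1).

(1, -2, -1)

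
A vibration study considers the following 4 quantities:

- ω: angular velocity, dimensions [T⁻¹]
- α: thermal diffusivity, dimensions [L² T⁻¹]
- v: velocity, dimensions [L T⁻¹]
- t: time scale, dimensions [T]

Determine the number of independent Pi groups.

2

There are 4 variables and 2 base dimensions (L, T).
The dimension matrix has rank 2.
Independent dimensionless groups: 4 − 2 = 2.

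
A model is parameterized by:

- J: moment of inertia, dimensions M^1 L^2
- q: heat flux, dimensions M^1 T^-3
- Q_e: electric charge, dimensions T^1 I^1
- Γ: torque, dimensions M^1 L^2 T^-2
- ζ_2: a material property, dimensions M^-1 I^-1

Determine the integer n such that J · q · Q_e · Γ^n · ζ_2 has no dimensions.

-1

Balance the M exponent: (1)·n from Γ, plus (1) + (1) + (0) + (-1) = 1 from the rest, must sum to zero.
n + 1 = 0, so n = -1.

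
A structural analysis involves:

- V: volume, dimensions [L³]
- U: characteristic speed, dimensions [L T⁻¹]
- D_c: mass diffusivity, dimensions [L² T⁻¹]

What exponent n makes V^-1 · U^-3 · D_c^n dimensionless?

Balance the L exponent: (2)·n from D_c, plus −(3) − 3·(1) = -6 from the rest, must sum to zero.
2n − 6 = 0, so n = 3.

3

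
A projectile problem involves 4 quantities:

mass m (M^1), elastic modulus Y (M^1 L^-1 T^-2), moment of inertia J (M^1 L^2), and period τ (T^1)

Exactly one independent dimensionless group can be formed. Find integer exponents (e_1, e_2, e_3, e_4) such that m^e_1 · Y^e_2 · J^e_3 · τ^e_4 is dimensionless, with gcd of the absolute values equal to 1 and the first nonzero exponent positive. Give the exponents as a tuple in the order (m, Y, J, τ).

M: e_1·(1) + e_2·(1) + e_3·(1) + e_4·(0) = 0
L: e_1·(0) + e_2·(-1) + e_3·(2) + e_4·(0) = 0
T: e_1·(0) + e_2·(-2) + e_3·(0) + e_4·(1) = 0
Solving this homogeneous linear system for the smallest-integer solution (first nonzero entry positive) gives (3, -2, -1, -4).

(3, -2, -1, -4)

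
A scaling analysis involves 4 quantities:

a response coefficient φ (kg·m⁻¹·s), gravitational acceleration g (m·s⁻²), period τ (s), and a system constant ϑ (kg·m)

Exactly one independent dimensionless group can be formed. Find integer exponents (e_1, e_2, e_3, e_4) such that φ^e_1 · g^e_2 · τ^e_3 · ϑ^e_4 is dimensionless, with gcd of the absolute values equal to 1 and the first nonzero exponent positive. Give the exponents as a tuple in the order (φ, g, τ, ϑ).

M: e_1·(1) + e_2·(0) + e_3·(0) + e_4·(1) = 0
L: e_1·(-1) + e_2·(1) + e_3·(0) + e_4·(1) = 0
T: e_1·(1) + e_2·(-2) + e_3·(1) + e_4·(0) = 0
Solving this homogeneous linear system for the smallest-integer solution (first nonzero entry positive) gives (1, 2, 3, -1).

(1, 2, 3, -1)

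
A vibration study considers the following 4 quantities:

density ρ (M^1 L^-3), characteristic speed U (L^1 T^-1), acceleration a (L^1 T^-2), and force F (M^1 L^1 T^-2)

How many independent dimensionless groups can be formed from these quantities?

There are 4 variables and 3 base dimensions (M, L, T).
The dimension matrix has rank 3.
Independent dimensionless groups: 4 − 3 = 1.

1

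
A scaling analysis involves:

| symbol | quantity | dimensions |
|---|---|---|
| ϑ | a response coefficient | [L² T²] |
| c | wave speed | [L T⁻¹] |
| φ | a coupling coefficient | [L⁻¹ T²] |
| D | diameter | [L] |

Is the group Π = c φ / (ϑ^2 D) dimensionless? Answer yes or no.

no

Sum the exponent of each base dimension across the product:
  L: −2·[ϑ]_L + [c]_L + [φ]_L − [D]_L = −2·(2) + (1) + (-1) − (1) = -5
  T: −2·[ϑ]_T + [c]_T + [φ]_T − [D]_T = −2·(2) + (-1) + (2) − (0) = -3
Net dimensions [L⁻⁵ T⁻³] ≠ [1] — not dimensionless.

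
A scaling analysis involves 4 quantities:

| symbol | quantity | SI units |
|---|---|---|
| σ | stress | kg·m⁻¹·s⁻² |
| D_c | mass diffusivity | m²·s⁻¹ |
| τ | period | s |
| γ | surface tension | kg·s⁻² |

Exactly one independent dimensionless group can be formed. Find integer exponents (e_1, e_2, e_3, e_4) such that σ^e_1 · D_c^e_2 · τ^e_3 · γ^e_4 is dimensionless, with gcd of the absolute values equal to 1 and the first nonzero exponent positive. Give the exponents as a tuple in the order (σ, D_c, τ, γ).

M: e_1·(1) + e_2·(0) + e_3·(0) + e_4·(1) = 0
L: e_1·(-1) + e_2·(2) + e_3·(0) + e_4·(0) = 0
T: e_1·(-2) + e_2·(-1) + e_3·(1) + e_4·(-2) = 0
Solving this homogeneous linear system for the smallest-integer solution (first nonzero entry positive) gives (2, 1, 1, -2).

(2, 1, 1, -2)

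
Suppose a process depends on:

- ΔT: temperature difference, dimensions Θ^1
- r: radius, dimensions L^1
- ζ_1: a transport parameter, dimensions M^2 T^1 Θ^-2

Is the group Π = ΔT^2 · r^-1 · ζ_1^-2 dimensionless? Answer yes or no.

Sum the exponent of each base dimension across the product:
  M: 2·[ΔT]_M − [r]_M − 2·[ζ_1]_M = 2·(0) − (0) − 2·(2) = -4
  L: 2·[ΔT]_L − [r]_L − 2·[ζ_1]_L = 2·(0) − (1) − 2·(0) = -1
  T: 2·[ΔT]_T − [r]_T − 2·[ζ_1]_T = 2·(0) − (0) − 2·(1) = -2
  Θ: 2·[ΔT]_Θ − [r]_Θ − 2·[ζ_1]_Θ = 2·(1) − (0) − 2·(-2) = 6
Net dimensions [M⁻⁴ L⁻¹ T⁻² Θ⁶] ≠ [1] — not dimensionless.

no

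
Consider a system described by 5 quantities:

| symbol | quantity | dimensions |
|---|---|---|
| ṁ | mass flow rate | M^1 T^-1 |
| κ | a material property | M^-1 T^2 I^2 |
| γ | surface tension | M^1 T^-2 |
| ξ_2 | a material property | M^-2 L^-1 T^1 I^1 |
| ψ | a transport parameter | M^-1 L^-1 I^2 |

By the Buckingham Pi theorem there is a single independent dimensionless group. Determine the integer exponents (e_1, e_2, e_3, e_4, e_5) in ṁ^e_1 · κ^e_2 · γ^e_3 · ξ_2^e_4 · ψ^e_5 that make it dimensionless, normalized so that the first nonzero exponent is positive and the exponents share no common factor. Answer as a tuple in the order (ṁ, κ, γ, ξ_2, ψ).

M: e_1·(1) + e_2·(-1) + e_3·(1) + e_4·(-2) + e_5·(-1) = 0
L: e_1·(0) + e_2·(0) + e_3·(0) + e_4·(-1) + e_5·(-1) = 0
T: e_1·(-1) + e_2·(2) + e_3·(-2) + e_4·(1) + e_5·(0) = 0
I: e_1·(0) + e_2·(2) + e_3·(0) + e_4·(1) + e_5·(2) = 0
Solving this homogeneous linear system for the smallest-integer solution (first nonzero entry positive) gives (2, 1, 1, 2, -2).

(2, 1, 1, 2, -2)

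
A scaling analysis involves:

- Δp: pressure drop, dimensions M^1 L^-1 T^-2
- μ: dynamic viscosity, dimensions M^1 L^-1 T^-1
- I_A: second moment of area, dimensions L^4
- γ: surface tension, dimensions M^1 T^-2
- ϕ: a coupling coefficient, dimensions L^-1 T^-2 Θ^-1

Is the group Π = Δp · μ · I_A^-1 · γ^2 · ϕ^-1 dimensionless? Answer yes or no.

no

Sum the exponent of each base dimension across the product:
  M: [Δp]_M + [μ]_M − [I_A]_M + 2·[γ]_M − [ϕ]_M = (1) + (1) − (0) + 2·(1) − (0) = 4
  L: [Δp]_L + [μ]_L − [I_A]_L + 2·[γ]_L − [ϕ]_L = (-1) + (-1) − (4) + 2·(0) − (-1) = -5
  T: [Δp]_T + [μ]_T − [I_A]_T + 2·[γ]_T − [ϕ]_T = (-2) + (-1) − (0) + 2·(-2) − (-2) = -5
  Θ: [Δp]_Θ + [μ]_Θ − [I_A]_Θ + 2·[γ]_Θ − [ϕ]_Θ = (0) + (0) − (0) + 2·(0) − (-1) = 1
Net dimensions [M⁴ L⁻⁵ T⁻⁵ Θ] ≠ [1] — not dimensionless.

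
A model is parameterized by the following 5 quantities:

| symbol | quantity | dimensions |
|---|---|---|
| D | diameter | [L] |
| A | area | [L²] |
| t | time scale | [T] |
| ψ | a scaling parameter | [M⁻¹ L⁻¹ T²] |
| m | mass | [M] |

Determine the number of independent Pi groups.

There are 5 variables and 3 base dimensions (M, L, T).
The dimension matrix has rank 3.
Independent dimensionless groups: 5 − 3 = 2.

2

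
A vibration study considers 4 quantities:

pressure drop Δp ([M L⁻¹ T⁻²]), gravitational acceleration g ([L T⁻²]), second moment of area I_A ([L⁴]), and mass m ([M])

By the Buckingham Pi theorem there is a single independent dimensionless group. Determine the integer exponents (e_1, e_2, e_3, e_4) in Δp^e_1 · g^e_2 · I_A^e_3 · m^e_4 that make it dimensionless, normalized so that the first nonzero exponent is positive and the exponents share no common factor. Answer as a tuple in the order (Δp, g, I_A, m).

(2, -2, 1, -2)

M: e_1·(1) + e_2·(0) + e_3·(0) + e_4·(1) = 0
L: e_1·(-1) + e_2·(1) + e_3·(4) + e_4·(0) = 0
T: e_1·(-2) + e_2·(-2) + e_3·(0) + e_4·(0) = 0
Solving this homogeneous linear system for the smallest-integer solution (first nonzero entry positive) gives (2, -2, 1, -2).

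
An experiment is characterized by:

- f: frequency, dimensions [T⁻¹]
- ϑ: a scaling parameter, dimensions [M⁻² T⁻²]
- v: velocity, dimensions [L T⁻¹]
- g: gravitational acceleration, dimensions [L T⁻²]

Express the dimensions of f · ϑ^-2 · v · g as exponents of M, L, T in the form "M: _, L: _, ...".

M: 4, L: 2, T: 0

Collect each base-dimension exponent across the product:
  M: (0) − 2·(-2) + (0) + (0) = 4
  L: (0) − 2·(0) + (1) + (1) = 2
  T: (-1) − 2·(-2) + (-1) + (-2) = 0
So the dimensions are [M⁴ L²].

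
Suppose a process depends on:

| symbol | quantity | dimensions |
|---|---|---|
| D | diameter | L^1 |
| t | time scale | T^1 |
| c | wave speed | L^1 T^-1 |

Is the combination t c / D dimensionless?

Sum the exponent of each base dimension across the product:
  M: −[D]_M + [t]_M + [c]_M = −(0) + (0) + (0) = 0
  L: −[D]_L + [t]_L + [c]_L = −(1) + (0) + (1) = 0
  T: −[D]_T + [t]_T + [c]_T = −(0) + (1) + (-1) = 0
  Θ: −[D]_Θ + [t]_Θ + [c]_Θ = −(0) + (0) + (0) = 0
All base exponents vanish — dimensionless.

yes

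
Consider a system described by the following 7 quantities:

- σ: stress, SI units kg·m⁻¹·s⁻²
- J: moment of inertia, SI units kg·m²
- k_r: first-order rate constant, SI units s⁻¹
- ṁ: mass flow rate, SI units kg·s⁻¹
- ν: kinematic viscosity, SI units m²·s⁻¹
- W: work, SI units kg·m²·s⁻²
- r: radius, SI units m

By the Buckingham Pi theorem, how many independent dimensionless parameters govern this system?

There are 7 variables and 3 base dimensions (M, L, T).
The dimension matrix has rank 3.
Independent dimensionless groups: 7 − 3 = 4.

4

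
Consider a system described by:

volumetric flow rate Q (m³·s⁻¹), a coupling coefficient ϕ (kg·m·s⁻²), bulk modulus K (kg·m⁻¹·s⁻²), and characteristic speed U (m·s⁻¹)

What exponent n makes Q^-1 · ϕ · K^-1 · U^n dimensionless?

Balance the L exponent: (1)·n from U, plus −(3) + (1) − (-1) = -1 from the rest, must sum to zero.
n − 1 = 0, so n = 1.

1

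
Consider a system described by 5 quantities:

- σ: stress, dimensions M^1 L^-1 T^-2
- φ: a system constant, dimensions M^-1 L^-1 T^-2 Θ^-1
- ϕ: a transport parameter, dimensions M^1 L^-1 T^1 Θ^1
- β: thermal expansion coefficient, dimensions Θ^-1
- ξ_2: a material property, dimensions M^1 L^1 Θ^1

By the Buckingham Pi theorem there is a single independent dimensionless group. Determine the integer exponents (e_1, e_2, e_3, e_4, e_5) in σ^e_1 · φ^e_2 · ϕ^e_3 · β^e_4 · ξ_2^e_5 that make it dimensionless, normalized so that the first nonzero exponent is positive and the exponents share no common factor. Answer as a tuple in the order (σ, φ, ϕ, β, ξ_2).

M: e_1·(1) + e_2·(-1) + e_3·(1) + e_4·(0) + e_5·(1) = 0
L: e_1·(-1) + e_2·(-1) + e_3·(-1) + e_4·(0) + e_5·(1) = 0
T: e_1·(-2) + e_2·(-2) + e_3·(1) + e_4·(0) + e_5·(0) = 0
Θ: e_1·(0) + e_2·(-1) + e_3·(1) + e_4·(-1) + e_5·(1) = 0
Solving this homogeneous linear system for the smallest-integer solution (first nonzero entry positive) gives (2, -3, -2, -2, -3).

(2, -3, -2, -2, -3)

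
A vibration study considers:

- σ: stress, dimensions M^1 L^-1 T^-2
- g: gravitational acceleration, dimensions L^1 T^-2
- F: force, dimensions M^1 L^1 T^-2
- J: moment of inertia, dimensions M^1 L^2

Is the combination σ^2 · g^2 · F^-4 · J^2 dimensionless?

yes

Sum the exponent of each base dimension across the product:
  M: 2·[σ]_M + 2·[g]_M − 4·[F]_M + 2·[J]_M = 2·(1) + 2·(0) − 4·(1) + 2·(1) = 0
  L: 2·[σ]_L + 2·[g]_L − 4·[F]_L + 2·[J]_L = 2·(-1) + 2·(1) − 4·(1) + 2·(2) = 0
  T: 2·[σ]_T + 2·[g]_T − 4·[F]_T + 2·[J]_T = 2·(-2) + 2·(-2) − 4·(-2) + 2·(0) = 0
All base exponents vanish — dimensionless.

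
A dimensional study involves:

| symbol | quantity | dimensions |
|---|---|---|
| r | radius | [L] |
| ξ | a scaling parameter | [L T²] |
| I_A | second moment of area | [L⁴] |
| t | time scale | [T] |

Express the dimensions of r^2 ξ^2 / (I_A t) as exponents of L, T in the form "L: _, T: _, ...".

L: 0, T: 3

Collect each base-dimension exponent across the product:
  L: 2·(1) + 2·(1) − (4) − (0) = 0
  T: 2·(0) + 2·(2) − (0) − (1) = 3
So the dimensions are [T³].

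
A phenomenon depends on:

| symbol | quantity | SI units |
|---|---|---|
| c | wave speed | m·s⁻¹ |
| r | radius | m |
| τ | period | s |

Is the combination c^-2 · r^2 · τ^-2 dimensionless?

yes

Sum the exponent of each base dimension across the product:
  L: −2·[c]_L + 2·[r]_L − 2·[τ]_L = −2·(1) + 2·(1) − 2·(0) = 0
  T: −2·[c]_T + 2·[r]_T − 2·[τ]_T = −2·(-1) + 2·(0) − 2·(1) = 0
All base exponents vanish — dimensionless.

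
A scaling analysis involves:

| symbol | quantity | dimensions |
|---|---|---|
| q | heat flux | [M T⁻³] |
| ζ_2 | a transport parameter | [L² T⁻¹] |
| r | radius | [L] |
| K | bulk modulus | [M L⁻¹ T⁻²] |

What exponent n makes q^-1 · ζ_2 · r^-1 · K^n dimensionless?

1

Balance the M exponent: (1)·n from K, plus −(1) + (0) − (0) = -1 from the rest, must sum to zero.
n − 1 = 0, so n = 1.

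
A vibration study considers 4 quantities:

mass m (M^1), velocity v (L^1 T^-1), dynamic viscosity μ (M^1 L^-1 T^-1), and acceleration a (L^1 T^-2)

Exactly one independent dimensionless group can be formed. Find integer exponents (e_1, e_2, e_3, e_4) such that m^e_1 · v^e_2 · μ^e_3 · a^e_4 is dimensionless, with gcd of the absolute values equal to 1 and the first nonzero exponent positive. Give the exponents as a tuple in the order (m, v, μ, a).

(1, -3, -1, 2)

M: e_1·(1) + e_2·(0) + e_3·(1) + e_4·(0) = 0
L: e_1·(0) + e_2·(1) + e_3·(-1) + e_4·(1) = 0
T: e_1·(0) + e_2·(-1) + e_3·(-1) + e_4·(-2) = 0
Solving this homogeneous linear system for the smallest-integer solution (first nonzero entry positive) gives (1, -3, -1, 2).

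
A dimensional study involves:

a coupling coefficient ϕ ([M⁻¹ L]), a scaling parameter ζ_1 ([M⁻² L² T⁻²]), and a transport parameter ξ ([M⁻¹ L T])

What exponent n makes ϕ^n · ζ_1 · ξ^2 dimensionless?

-4

Balance the M exponent: (-1)·n from ϕ, plus (-2) + 2·(-1) = -4 from the rest, must sum to zero.
−n − 4 = 0, so n = -4.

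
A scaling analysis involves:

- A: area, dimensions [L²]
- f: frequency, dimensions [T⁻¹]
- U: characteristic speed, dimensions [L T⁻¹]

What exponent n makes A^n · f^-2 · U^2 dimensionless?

-1

Balance the L exponent: (2)·n from A, plus −2·(0) + 2·(1) = 2 from the rest, must sum to zero.
2n + 2 = 0, so n = -1.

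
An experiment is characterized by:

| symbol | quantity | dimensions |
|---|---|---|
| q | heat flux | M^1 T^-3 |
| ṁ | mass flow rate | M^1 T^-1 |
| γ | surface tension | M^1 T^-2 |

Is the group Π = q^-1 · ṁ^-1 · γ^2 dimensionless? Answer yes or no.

yes

Sum the exponent of each base dimension across the product:
  M: −[q]_M − [ṁ]_M + 2·[γ]_M = −(1) − (1) + 2·(1) = 0
  L: −[q]_L − [ṁ]_L + 2·[γ]_L = −(0) − (0) + 2·(0) = 0
  T: −[q]_T − [ṁ]_T + 2·[γ]_T = −(-3) − (-1) + 2·(-2) = 0
All base exponents vanish — dimensionless.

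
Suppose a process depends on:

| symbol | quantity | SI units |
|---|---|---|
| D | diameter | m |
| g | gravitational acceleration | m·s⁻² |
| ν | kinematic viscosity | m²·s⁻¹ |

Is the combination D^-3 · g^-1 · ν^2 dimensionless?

Sum the exponent of each base dimension across the product:
  M: −3·[D]_M − [g]_M + 2·[ν]_M = −3·(0) − (0) + 2·(0) = 0
  L: −3·[D]_L − [g]_L + 2·[ν]_L = −3·(1) − (1) + 2·(2) = 0
  T: −3·[D]_T − [g]_T + 2·[ν]_T = −3·(0) − (-2) + 2·(-1) = 0
All base exponents vanish — dimensionless.

yes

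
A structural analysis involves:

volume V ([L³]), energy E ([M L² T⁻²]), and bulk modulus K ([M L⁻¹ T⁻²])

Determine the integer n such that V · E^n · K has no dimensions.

Balance the M exponent: (1)·n from E, plus (0) + (1) = 1 from the rest, must sum to zero.
n + 1 = 0, so n = -1.

-1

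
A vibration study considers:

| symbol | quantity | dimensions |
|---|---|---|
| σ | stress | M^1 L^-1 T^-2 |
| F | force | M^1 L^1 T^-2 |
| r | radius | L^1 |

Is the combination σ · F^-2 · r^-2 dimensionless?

no

Sum the exponent of each base dimension across the product:
  M: [σ]_M − 2·[F]_M − 2·[r]_M = (1) − 2·(1) − 2·(0) = -1
  L: [σ]_L − 2·[F]_L − 2·[r]_L = (-1) − 2·(1) − 2·(1) = -5
  T: [σ]_T − 2·[F]_T − 2·[r]_T = (-2) − 2·(-2) − 2·(0) = 2
Net dimensions [M⁻¹ L⁻⁵ T²] ≠ [1] — not dimensionless.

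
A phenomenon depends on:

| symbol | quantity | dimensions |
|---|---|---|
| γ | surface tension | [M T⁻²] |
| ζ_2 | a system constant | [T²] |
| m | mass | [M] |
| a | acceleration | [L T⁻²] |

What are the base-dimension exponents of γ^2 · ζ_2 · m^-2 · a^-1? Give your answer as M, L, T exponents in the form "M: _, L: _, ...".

M: 0, L: -1, T: 0

Collect each base-dimension exponent across the product:
  M: 2·(1) + (0) − 2·(1) − (0) = 0
  L: 2·(0) + (0) − 2·(0) − (1) = -1
  T: 2·(-2) + (2) − 2·(0) − (-2) = 0
So the dimensions are [L⁻¹].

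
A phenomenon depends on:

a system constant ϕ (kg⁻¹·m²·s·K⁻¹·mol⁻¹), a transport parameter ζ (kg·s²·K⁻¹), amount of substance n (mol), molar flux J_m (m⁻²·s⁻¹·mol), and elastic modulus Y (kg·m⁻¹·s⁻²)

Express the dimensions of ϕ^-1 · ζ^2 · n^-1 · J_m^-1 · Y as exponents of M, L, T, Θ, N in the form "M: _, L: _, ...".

Collect each base-dimension exponent across the product:
  M: −(-1) + 2·(1) − (0) − (0) + (1) = 4
  L: −(2) + 2·(0) − (0) − (-2) + (-1) = -1
  T: −(1) + 2·(2) − (0) − (-1) + (-2) = 2
  Θ: −(-1) + 2·(-1) − (0) − (0) + (0) = -1
  N: −(-1) + 2·(0) − (1) − (1) + (0) = -1
So the dimensions are [M⁴ L⁻¹ T² Θ⁻¹ N⁻¹].

M: 4, L: -1, T: 2, Θ: -1, N: -1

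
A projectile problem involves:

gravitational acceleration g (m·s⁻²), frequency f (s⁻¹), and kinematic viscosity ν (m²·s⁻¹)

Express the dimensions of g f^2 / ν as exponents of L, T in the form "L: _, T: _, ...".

L: -1, T: -3

Collect each base-dimension exponent across the product:
  L: (1) + 2·(0) − (2) = -1
  T: (-2) + 2·(-1) − (-1) = -3
So the dimensions are [L⁻¹ T⁻³].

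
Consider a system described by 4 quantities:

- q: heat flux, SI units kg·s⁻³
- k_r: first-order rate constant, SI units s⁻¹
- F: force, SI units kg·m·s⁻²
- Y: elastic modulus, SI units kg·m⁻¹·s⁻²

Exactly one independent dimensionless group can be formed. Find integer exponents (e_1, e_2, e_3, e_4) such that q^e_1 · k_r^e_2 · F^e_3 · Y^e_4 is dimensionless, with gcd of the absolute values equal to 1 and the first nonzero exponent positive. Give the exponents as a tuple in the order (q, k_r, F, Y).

(2, -2, -1, -1)

M: e_1·(1) + e_2·(0) + e_3·(1) + e_4·(1) = 0
L: e_1·(0) + e_2·(0) + e_3·(1) + e_4·(-1) = 0
T: e_1·(-3) + e_2·(-1) + e_3·(-2) + e_4·(-2) = 0
Solving this homogeneous linear system for the smallest-integer solution (first nonzero entry positive) gives (2, -2, -1, -1).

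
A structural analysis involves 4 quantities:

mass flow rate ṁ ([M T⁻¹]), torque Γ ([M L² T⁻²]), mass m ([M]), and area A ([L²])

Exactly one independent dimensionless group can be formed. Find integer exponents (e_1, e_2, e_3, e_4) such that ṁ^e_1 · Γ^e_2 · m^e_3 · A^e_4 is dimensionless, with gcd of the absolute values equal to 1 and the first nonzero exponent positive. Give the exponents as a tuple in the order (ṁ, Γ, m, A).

M: e_1·(1) + e_2·(1) + e_3·(1) + e_4·(0) = 0
L: e_1·(0) + e_2·(2) + e_3·(0) + e_4·(2) = 0
T: e_1·(-1) + e_2·(-2) + e_3·(0) + e_4·(0) = 0
Solving this homogeneous linear system for the smallest-integer solution (first nonzero entry positive) gives (2, -1, -1, 1).

(2, -1, -1, 1)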